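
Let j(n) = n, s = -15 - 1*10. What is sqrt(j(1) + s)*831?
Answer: 1662*I*sqrt(6) ≈ 4071.1*I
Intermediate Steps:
s = -25 (s = -15 - 10 = -25)
sqrt(j(1) + s)*831 = sqrt(1 - 25)*831 = sqrt(-24)*831 = (2*I*sqrt(6))*831 = 1662*I*sqrt(6)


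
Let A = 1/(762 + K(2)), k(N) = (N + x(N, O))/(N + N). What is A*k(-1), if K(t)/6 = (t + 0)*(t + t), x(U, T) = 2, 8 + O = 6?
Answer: -1/1620 ≈ -0.00061728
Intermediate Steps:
O = -2 (O = -8 + 6 = -2)
K(t) = 12*t**2 (K(t) = 6*((t + 0)*(t + t)) = 6*(t*(2*t)) = 6*(2*t**2) = 12*t**2)
k(N) = (2 + N)/(2*N) (k(N) = (N + 2)/(N + N) = (2 + N)/((2*N)) = (2 + N)*(1/(2*N)) = (2 + N)/(2*N))
A = 1/810 (A = 1/(762 + 12*2**2) = 1/(762 + 12*4) = 1/(762 + 48) = 1/810 ≈ 0.0012346)
A*k(-1) = ((1/2)*(2 - 1)/(-1))/810 = ((1/2)*(-1)*1)/810 = (1/810)*(-1/2) = -1/1620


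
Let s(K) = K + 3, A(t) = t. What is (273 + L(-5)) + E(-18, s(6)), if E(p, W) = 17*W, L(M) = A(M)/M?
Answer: 427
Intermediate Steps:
L(M) = 1 (L(M) = M/M = 1)
s(K) = 3 + K
(273 + L(-5)) + E(-18, s(6)) = (273 + 1) + 17*(3 + 6) = 274 + 17*9 = 274 + 153 = 427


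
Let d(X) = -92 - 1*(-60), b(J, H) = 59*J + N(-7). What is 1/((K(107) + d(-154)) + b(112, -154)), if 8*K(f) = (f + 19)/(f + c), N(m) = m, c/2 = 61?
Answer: 916/6017267 ≈ 0.00015223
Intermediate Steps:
c = 122 (c = 2*61 = 122)
K(f) = (19 + f)/(8*(122 + f)) (K(f) = ((f + 19)/(f + 122))/8 = ((19 + f)/(122 + f))/8 = (19 + f)/(8*(122 + f)))
b(J, H) = -7 + 59*J (b(J, H) = 59*J - 7 = -7 + 59*J)
d(X) = -32 (d(X) = -92 + 60 = -32)
1/((K(107) + d(-154)) + b(112, -154)) = 1/(((19 + 107)/(8*(122 + 107)) - 32) + (-7 + 59*112)) = 1/(((⅛)*126/229 - 32) + (-7 + 6608)) = 1/(((⅛)*(1/229)*126 - 32) + 6601) = 1/((63/916 - 32) + 6601) = 1/(-29249/916 + 6601) = 1/(6017267/916) = 916/6017267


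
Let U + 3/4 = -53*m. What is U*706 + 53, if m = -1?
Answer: 73883/2 ≈ 36942.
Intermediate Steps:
U = 209/4 (U = -¾ - 53*(-1) = -¾ + 53 = 209/4 ≈ 52.250)
U*706 + 53 = (209/4)*706 + 53 = 73777/2 + 53 = 73883/2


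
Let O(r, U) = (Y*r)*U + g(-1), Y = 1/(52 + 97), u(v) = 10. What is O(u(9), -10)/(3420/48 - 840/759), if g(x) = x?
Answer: -251988/10576765 ≈ -0.023825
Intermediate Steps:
Y = 1/149 ≈ 0.0067114
O(r, U) = -1 + U*r/149 (O(r, U) = (r/149)*U - 1 = U*r/149 - 1 = -1 + U*r/149)
O(u(9), -10)/(3420/48 - 840/759) = (-1 + (1/149)*(-10)*10)/(3420/48 - 840/759) = (-1 - 100/149)/(3420*(1/48) - 840*1/759) = -249/(149*(285/4 - 280/253)) = -249/(149*70985/1012) = -249/149*1012/70985 = -251988/10576765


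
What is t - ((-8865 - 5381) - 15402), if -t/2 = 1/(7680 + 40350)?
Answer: 711996719/24015 ≈ 29648.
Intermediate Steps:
t = -1/24015 (t = -2/(7680 + 40350) = -2/48030 = -2*1/48030 = -1/24015 ≈ -4.1641e-5)
t - ((-8865 - 5381) - 15402) = -1/24015 - ((-8865 - 5381) - 15402) = -1/24015 - (-14246 - 15402) = -1/24015 - 1*(-29648) = -1/24015 + 29648 = 711996719/24015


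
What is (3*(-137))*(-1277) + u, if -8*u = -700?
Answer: 1049869/2 ≈ 5.2493e+5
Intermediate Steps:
u = 175/2 (u = -⅛*(-700) = 175/2 ≈ 87.500)
(3*(-137))*(-1277) + u = (3*(-137))*(-1277) + 175/2 = -411*(-1277) + 175/2 = 524847 + 175/2 = 1049869/2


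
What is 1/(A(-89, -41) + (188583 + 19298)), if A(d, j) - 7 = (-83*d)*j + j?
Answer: -1/95020 ≈ -1.0524e-5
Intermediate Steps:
A(d, j) = 7 + j - 83*d*j (A(d, j) = 7 + ((-83*d)*j + j) = 7 + (-83*d*j + j) = 7 + (j - 83*d*j) = 7 + j - 83*d*j)
1/(A(-89, -41) + (188583 + 19298)) = 1/((7 - 41 - 83*(-89)*(-41)) + (188583 + 19298)) = 1/((7 - 41 - 302867) + 207881) = 1/(-302901 + 207881) = 1/(-95020) = -1/95020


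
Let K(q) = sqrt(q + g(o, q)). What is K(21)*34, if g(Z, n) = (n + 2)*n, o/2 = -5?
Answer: 204*sqrt(14) ≈ 763.30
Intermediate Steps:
o = -10 (o = 2*(-5) = -10)
g(Z, n) = n*(2 + n) (g(Z, n) = (2 + n)*n = n*(2 + n))
K(q) = sqrt(q + q*(2 + q))
K(21)*34 = sqrt(21*(3 + 21))*34 = sqrt(21*24)*34 = sqrt(504)*34 = (6*sqrt(14))*34 = 204*sqrt(14)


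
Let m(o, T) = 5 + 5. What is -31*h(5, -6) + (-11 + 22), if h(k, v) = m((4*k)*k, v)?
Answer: -299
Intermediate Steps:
m(o, T) = 10
h(k, v) = 10
-31*h(5, -6) + (-11 + 22) = -31*10 + (-11 + 22) = -310 + 11 = -299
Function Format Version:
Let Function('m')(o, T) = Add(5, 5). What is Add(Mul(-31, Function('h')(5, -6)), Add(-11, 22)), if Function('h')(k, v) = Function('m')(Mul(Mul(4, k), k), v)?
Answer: -299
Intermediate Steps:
Function('m')(o, T) = 10
Function('h')(k, v) = 10
Add(Mul(-31, Function('h')(5, -6)), Add(-11, 22)) = Add(Mul(-31, 10), Add(-11, 22)) = Add(-310, 11) = -299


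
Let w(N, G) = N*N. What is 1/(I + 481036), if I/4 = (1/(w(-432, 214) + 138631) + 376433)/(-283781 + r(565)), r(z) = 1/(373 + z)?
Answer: 4122786433435/1983186819434017668 ≈ 2.0789e-6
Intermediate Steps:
w(N, G) = N**2
I = -21875359820992/4122786433435 (I = 4*((1/((-432)**2 + 138631) + 376433)/(-283781 + 1/(373 + 565))) = 4*((1/(186624 + 138631) + 376433)/(-283781 + 1/938)) = 4*((1/325255 + 376433)/(-283781 + 1/938)) = 4*((1/325255 + 376433)/(-266186577/938)) = 4*((122436715416/325255)*(-938/266186577)) = 4*(-5468839955248/4122786433435) = -21875359820992/4122786433435 ≈ -5.3060)
1/(I + 481036) = 1/(-21875359820992/4122786433435 + 481036) = 1/(1983186819434017668/4122786433435) = 4122786433435/1983186819434017668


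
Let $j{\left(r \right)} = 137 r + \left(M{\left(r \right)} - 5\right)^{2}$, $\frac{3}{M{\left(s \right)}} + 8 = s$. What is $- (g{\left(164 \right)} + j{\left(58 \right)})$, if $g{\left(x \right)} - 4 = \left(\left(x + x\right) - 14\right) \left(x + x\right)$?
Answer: $- \frac{277416009}{2500} \approx -1.1097 \cdot 10^{5}$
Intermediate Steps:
$M{\left(s \right)} = \frac{3}{-8 + s}$
$g{\left(x \right)} = 4 + 2 x \left(-14 + 2 x\right)$ ($g{\left(x \right)} = 4 + \left(\left(x + x\right) - 14\right) \left(x + x\right) = 4 + \left(2 x - 14\right) 2 x = 4 + \left(-14 + 2 x\right) 2 x = 4 + 2 x \left(-14 + 2 x\right)$)
$j{\left(r \right)} = \left(-5 + \frac{3}{-8 + r}\right)^{2} + 137 r$ ($j{\left(r \right)} = 137 r + \left(\frac{3}{-8 + r} - 5\right)^{2} = 137 r + \left(-5 + \frac{3}{-8 + r}\right)^{2} = \left(-5 + \frac{3}{-8 + r}\right)^{2} + 137 r$)
$- (g{\left(164 \right)} + j{\left(58 \right)}) = - (\left(4 - 4592 + 4 \cdot 164^{2}\right) + \left(137 \cdot 58 + \frac{\left(-43 + 5 \cdot 58\right)^{2}}{\left(-8 + 58\right)^{2}}\right)) = - (\left(4 - 4592 + 4 \cdot 26896\right) + \left(7946 + \frac{\left(-43 + 290\right)^{2}}{2500}\right)) = - (\left(4 - 4592 + 107584\right) + \left(7946 + 247^{2} \cdot \frac{1}{2500}\right)) = - (102996 + \left(7946 + 61009 \cdot \frac{1}{2500}\right)) = - (102996 + \left(7946 + \frac{61009}{2500}\right)) = - (102996 + \frac{19926009}{2500}) = \left(-1\right) \frac{277416009}{2500} = - \frac{277416009}{2500}$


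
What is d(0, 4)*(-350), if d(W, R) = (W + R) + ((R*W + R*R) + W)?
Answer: -7000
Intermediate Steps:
d(W, R) = R + R² + 2*W + R*W (d(W, R) = (R + W) + ((R*W + R²) + W) = (R + W) + ((R² + R*W) + W) = (R + W) + (W + R² + R*W) = R + R² + 2*W + R*W)
d(0, 4)*(-350) = (4 + 4² + 2*0 + 4*0)*(-350) = (4 + 16 + 0 + 0)*(-350) = 20*(-350) = -7000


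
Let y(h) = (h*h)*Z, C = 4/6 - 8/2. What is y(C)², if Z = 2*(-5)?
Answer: 1000000/81 ≈ 12346.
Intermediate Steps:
Z = -10
C = -10/3 (C = 4*(⅙) - 8*½ = ⅔ - 4 = -10/3 ≈ -3.3333)
y(h) = -10*h² (y(h) = (h*h)*(-10) = h²*(-10) = -10*h²)
y(C)² = (-10*(-10/3)²)² = (-10*100/9)² = (-1000/9)² = 1000000/81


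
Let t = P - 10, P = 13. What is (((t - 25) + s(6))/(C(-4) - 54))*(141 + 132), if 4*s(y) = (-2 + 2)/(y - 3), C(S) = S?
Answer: 3003/29 ≈ 103.55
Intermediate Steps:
t = 3 (t = 13 - 10 = 3)
s(y) = 0 (s(y) = ((-2 + 2)/(y - 3))/4 = (0/(-3 + y))/4 = (¼)*0 = 0)
(((t - 25) + s(6))/(C(-4) - 54))*(141 + 132) = (((3 - 25) + 0)/(-4 - 54))*(141 + 132) = ((-22 + 0)/(-58))*273 = -22*(-1/58)*273 = (11/29)*273 = 3003/29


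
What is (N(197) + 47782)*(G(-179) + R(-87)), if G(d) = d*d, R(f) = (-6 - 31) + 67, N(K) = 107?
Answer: 1535848119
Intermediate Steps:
R(f) = 30 (R(f) = -37 + 67 = 30)
G(d) = d²
(N(197) + 47782)*(G(-179) + R(-87)) = (107 + 47782)*((-179)² + 30) = 47889*(32041 + 30) = 47889*32071 = 1535848119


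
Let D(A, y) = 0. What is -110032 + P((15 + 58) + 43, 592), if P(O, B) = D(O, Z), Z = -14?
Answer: -110032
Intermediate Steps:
P(O, B) = 0
-110032 + P((15 + 58) + 43, 592) = -110032 + 0 = -110032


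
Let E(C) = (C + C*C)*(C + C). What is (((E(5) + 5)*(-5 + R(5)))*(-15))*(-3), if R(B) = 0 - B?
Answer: -137250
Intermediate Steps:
E(C) = 2*C*(C + C²) (E(C) = (C + C²)*(2*C) = 2*C*(C + C²))
R(B) = -B
(((E(5) + 5)*(-5 + R(5)))*(-15))*(-3) = (((2*5²*(1 + 5) + 5)*(-5 - 1*5))*(-15))*(-3) = (((2*25*6 + 5)*(-5 - 5))*(-15))*(-3) = (((300 + 5)*(-10))*(-15))*(-3) = ((305*(-10))*(-15))*(-3) = -3050*(-15)*(-3) = 45750*(-3) = -137250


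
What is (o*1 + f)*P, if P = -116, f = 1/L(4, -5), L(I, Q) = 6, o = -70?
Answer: 24302/3 ≈ 8100.7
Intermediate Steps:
f = ⅙ (f = 1/6 = ⅙ ≈ 0.16667)
(o*1 + f)*P = (-70*1 + ⅙)*(-116) = (-70 + ⅙)*(-116) = -419/6*(-116) = 24302/3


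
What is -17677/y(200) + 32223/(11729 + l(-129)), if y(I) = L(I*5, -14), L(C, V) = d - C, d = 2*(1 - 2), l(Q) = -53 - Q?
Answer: 80321477/3942870 ≈ 20.371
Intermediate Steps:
d = -2 (d = 2*(-1) = -2)
L(C, V) = -2 - C
y(I) = -2 - 5*I (y(I) = -2 - I*5 = -2 - 5*I)
-17677/y(200) + 32223/(11729 + l(-129)) = -17677/(-2 - 5*200) + 32223/(11729 + (-53 - 1*(-129))) = -17677/(-2 - 1000) + 32223/(11729 + (-53 + 129)) = -17677/(-1002) + 32223/(11729 + 76) = -17677*(-1/1002) + 32223/11805 = 17677/1002 + 32223*(1/11805) = 17677/1002 + 10741/3935 = 80321477/3942870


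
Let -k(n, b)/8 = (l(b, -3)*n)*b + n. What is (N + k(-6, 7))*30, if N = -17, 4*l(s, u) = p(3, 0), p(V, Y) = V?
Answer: 8490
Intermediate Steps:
l(s, u) = ¾ (l(s, u) = (¼)*3 = ¾)
k(n, b) = -8*n - 6*b*n (k(n, b) = -8*((3*n/4)*b + n) = -8*(3*b*n/4 + n) = -8*(n + 3*b*n/4) = -8*n - 6*b*n)
(N + k(-6, 7))*30 = (-17 - 2*(-6)*(4 + 3*7))*30 = (-17 - 2*(-6)*(4 + 21))*30 = (-17 - 2*(-6)*25)*30 = (-17 + 300)*30 = 283*30 = 8490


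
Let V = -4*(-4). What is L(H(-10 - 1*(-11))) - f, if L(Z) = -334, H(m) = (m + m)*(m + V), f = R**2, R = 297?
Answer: -88543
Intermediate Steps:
V = 16
f = 88209 (f = 297**2 = 88209)
H(m) = 2*m*(16 + m) (H(m) = (m + m)*(m + 16) = (2*m)*(16 + m) = 2*m*(16 + m))
L(H(-10 - 1*(-11))) - f = -334 - 1*88209 = -334 - 88209 = -88543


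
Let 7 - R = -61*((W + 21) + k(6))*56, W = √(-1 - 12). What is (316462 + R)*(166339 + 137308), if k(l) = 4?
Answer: 122026316243 + 1037258152*I*√13 ≈ 1.2203e+11 + 3.7399e+9*I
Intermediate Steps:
W = I*√13 (W = √(-13) = I*√13 ≈ 3.6056*I)
R = 85407 + 3416*I*√13 (R = 7 - (-61*((I*√13 + 21) + 4))*56 = 7 - (-61*((21 + I*√13) + 4))*56 = 7 - (-61*(25 + I*√13))*56 = 7 - (-1525 - 61*I*√13)*56 = 7 - (-85400 - 3416*I*√13) = 7 + (85400 + 3416*I*√13) = 85407 + 3416*I*√13 ≈ 85407.0 + 12317.0*I)
(316462 + R)*(166339 + 137308) = (316462 + (85407 + 3416*I*√13))*(166339 + 137308) = (401869 + 3416*I*√13)*303647 = 122026316243 + 1037258152*I*√13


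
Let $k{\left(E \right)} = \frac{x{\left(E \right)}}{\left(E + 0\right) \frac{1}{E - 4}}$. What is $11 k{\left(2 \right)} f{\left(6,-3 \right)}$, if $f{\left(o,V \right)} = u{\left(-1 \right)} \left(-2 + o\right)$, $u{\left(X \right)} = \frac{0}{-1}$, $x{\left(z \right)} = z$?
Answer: $0$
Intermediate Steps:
$u{\left(X \right)} = 0$ ($u{\left(X \right)} = 0 \left(-1\right) = 0$)
$f{\left(o,V \right)} = 0$ ($f{\left(o,V \right)} = 0 \left(-2 + o\right) = 0$)
$k{\left(E \right)} = -4 + E$ ($k{\left(E \right)} = \frac{E}{\left(E + 0\right) \frac{1}{E - 4}} = \frac{E}{E \frac{1}{-4 + E}} = E \frac{-4 + E}{E} = -4 + E$)
$11 k{\left(2 \right)} f{\left(6,-3 \right)} = 11 \left(-4 + 2\right) 0 = 11 \left(-2\right) 0 = \left(-22\right) 0 = 0$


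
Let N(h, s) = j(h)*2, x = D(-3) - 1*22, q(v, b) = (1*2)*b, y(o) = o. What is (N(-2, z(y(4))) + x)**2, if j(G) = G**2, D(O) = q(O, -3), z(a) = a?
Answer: 400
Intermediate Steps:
q(v, b) = 2*b
D(O) = -6 (D(O) = 2*(-3) = -6)
x = -28 (x = -6 - 1*22 = -6 - 22 = -28)
N(h, s) = 2*h**2 (N(h, s) = h**2*2 = 2*h**2)
(N(-2, z(y(4))) + x)**2 = (2*(-2)**2 - 28)**2 = (2*4 - 28)**2 = (8 - 28)**2 = (-20)**2 = 400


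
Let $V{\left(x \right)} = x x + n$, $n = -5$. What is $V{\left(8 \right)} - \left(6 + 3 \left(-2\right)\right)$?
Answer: $59$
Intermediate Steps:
$V{\left(x \right)} = -5 + x^{2}$ ($V{\left(x \right)} = x x - 5 = x^{2} - 5 = -5 + x^{2}$)
$V{\left(8 \right)} - \left(6 + 3 \left(-2\right)\right) = \left(-5 + 8^{2}\right) - \left(6 + 3 \left(-2\right)\right) = \left(-5 + 64\right) - \left(6 - 6\right) = 59 - 0 = 59 + 0 = 59$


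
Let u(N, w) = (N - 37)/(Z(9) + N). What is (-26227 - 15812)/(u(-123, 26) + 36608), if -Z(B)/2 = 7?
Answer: -5759343/5015456 ≈ -1.1483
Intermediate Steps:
Z(B) = -14 (Z(B) = -2*7 = -14)
u(N, w) = (-37 + N)/(-14 + N) (u(N, w) = (N - 37)/(-14 + N) = (-37 + N)/(-14 + N))
(-26227 - 15812)/(u(-123, 26) + 36608) = (-26227 - 15812)/((-37 - 123)/(-14 - 123) + 36608) = -42039/(-160/(-137) + 36608) = -42039/(-1/137*(-160) + 36608) = -42039/(160/137 + 36608) = -42039/5015456/137 = -42039*137/5015456 = -5759343/5015456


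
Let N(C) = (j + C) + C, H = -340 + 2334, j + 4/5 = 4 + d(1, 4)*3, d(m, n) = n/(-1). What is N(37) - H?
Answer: -9644/5 ≈ -1928.8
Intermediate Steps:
d(m, n) = -n (d(m, n) = n*(-1) = -n)
j = -44/5 (j = -⅘ + (4 - 1*4*3) = -⅘ + (4 - 4*3) = -⅘ + (4 - 12) = -⅘ - 8 = -44/5 ≈ -8.8000)
H = 1994
N(C) = -44/5 + 2*C (N(C) = (-44/5 + C) + C = -44/5 + 2*C)
N(37) - H = (-44/5 + 2*37) - 1*1994 = (-44/5 + 74) - 1994 = 326/5 - 1994 = -9644/5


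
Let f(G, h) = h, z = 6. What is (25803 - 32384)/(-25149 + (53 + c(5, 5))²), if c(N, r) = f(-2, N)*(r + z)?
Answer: 6581/13485 ≈ 0.48802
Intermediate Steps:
c(N, r) = N*(6 + r) (c(N, r) = N*(r + 6) = N*(6 + r))
(25803 - 32384)/(-25149 + (53 + c(5, 5))²) = (25803 - 32384)/(-25149 + (53 + 5*(6 + 5))²) = -6581/(-25149 + (53 + 5*11)²) = -6581/(-25149 + (53 + 55)²) = -6581/(-25149 + 108²) = -6581/(-25149 + 11664) = -6581/(-13485) = -6581*(-1/13485) = 6581/13485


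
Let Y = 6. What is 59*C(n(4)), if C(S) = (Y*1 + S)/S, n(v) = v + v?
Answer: 413/4 ≈ 103.25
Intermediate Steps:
n(v) = 2*v
C(S) = (6 + S)/S (C(S) = (6*1 + S)/S = (6 + S)/S)
59*C(n(4)) = 59*((6 + 2*4)/((2*4))) = 59*((6 + 8)/8) = 59*((1/8)*14) = 59*(7/4) = 413/4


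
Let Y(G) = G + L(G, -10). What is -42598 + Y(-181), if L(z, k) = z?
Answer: -42960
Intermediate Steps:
Y(G) = 2*G (Y(G) = G + G = 2*G)
-42598 + Y(-181) = -42598 + 2*(-181) = -42598 - 362 = -42960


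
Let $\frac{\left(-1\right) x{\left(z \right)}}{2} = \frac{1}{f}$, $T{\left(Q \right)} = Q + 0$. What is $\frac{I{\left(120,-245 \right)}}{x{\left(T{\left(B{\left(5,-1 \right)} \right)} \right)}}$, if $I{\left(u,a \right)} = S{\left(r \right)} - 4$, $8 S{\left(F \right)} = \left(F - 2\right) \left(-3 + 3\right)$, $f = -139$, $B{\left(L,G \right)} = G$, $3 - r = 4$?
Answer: $-278$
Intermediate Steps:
$r = -1$ ($r = 3 - 4 = -1$)
$S{\left(F \right)} = 0$ ($S{\left(F \right)} = \frac{\left(F - 2\right) \left(-3 + 3\right)}{8} = \frac{\left(-2 + F\right) 0}{8} = \frac{1}{8} \cdot 0 = 0$)
$T{\left(Q \right)} = Q$
$I{\left(u,a \right)} = -4$ ($I{\left(u,a \right)} = 0 - 4 = -4$)
$x{\left(z \right)} = \frac{2}{139}$ ($x{\left(z \right)} = - \frac{2}{-139} = \left(-2\right) \left(- \frac{1}{139}\right) = \frac{2}{139}$)
$\frac{I{\left(120,-245 \right)}}{x{\left(T{\left(B{\left(5,-1 \right)} \right)} \right)}} = - \frac{4}{\frac{2}{139}} = \left(-4\right) \frac{139}{2} = -278$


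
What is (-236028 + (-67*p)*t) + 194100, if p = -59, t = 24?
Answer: 52944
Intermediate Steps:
(-236028 + (-67*p)*t) + 194100 = (-236028 - 67*(-59)*24) + 194100 = (-236028 + 3953*24) + 194100 = (-236028 + 94872) + 194100 = -141156 + 194100 = 52944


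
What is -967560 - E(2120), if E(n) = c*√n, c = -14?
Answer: -967560 + 28*√530 ≈ -9.6692e+5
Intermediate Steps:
E(n) = -14*√n
-967560 - E(2120) = -967560 - (-14)*√2120 = -967560 - (-14)*2*√530 = -967560 - (-28)*√530 = -967560 + 28*√530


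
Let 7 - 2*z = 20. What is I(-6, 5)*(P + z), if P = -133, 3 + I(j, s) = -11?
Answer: 1953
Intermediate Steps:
z = -13/2 (z = 7/2 - 1/2*20 = 7/2 - 10 = -13/2 ≈ -6.5000)
I(j, s) = -14 (I(j, s) = -3 - 11 = -14)
I(-6, 5)*(P + z) = -14*(-133 - 13/2) = -14*(-279/2) = 1953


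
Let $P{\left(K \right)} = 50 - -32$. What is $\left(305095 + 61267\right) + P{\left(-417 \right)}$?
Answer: $366444$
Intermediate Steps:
$P{\left(K \right)} = 82$ ($P{\left(K \right)} = 50 + 32 = 82$)
$\left(305095 + 61267\right) + P{\left(-417 \right)} = \left(305095 + 61267\right) + 82 = 366362 + 82 = 366444$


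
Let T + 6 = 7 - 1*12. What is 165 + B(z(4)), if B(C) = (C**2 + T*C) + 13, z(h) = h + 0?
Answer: 150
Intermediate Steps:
T = -11 (T = -6 + (7 - 1*12) = -6 + (7 - 12) = -6 - 5 = -11)
z(h) = h
B(C) = 13 + C**2 - 11*C (B(C) = (C**2 - 11*C) + 13 = 13 + C**2 - 11*C)
165 + B(z(4)) = 165 + (13 + 4**2 - 11*4) = 165 + (13 + 16 - 44) = 165 - 15 = 150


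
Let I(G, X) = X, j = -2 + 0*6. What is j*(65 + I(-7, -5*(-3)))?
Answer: -160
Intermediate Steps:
j = -2 (j = -2 + 0 = -2)
j*(65 + I(-7, -5*(-3))) = -2*(65 - 5*(-3)) = -2*(65 + 15) = -2*80 = -160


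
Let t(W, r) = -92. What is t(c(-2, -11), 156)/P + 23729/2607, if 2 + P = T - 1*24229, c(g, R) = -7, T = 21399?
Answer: 5620031/615252 ≈ 9.1345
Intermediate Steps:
P = -2832 (P = -2 + (21399 - 1*24229) = -2 + (21399 - 24229) = -2 - 2830 = -2832)
t(c(-2, -11), 156)/P + 23729/2607 = -92/(-2832) + 23729/2607 = -92*(-1/2832) + 23729*(1/2607) = 23/708 + 23729/2607 = 5620031/615252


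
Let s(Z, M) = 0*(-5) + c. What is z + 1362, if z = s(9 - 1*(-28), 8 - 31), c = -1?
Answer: 1361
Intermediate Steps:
s(Z, M) = -1 (s(Z, M) = 0*(-5) - 1 = 0 - 1 = -1)
z = -1
z + 1362 = -1 + 1362 = 1361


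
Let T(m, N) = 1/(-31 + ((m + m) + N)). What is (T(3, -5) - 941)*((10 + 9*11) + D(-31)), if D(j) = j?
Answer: -367003/5 ≈ -73401.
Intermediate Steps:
T(m, N) = 1/(-31 + N + 2*m) (T(m, N) = 1/(-31 + (2*m + N)) = 1/(-31 + (N + 2*m)) = 1/(-31 + N + 2*m))
(T(3, -5) - 941)*((10 + 9*11) + D(-31)) = (1/(-31 - 5 + 2*3) - 941)*((10 + 9*11) - 31) = (1/(-31 - 5 + 6) - 941)*((10 + 99) - 31) = (1/(-30) - 941)*(109 - 31) = (-1/30 - 941)*78 = -28231/30*78 = -367003/5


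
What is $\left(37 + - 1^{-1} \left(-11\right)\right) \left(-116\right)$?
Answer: $-5568$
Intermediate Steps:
$\left(37 + - 1^{-1} \left(-11\right)\right) \left(-116\right) = \left(37 + \left(-1\right) 1 \left(-11\right)\right) \left(-116\right) = \left(37 - -11\right) \left(-116\right) = \left(37 + 11\right) \left(-116\right) = 48 \left(-116\right) = -5568$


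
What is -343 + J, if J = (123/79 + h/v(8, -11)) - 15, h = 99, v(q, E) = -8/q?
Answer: -35980/79 ≈ -455.44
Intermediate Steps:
J = -8883/79 (J = (123/79 + 99/((-8/8))) - 15 = (123*(1/79) + 99/((-8*⅛))) - 15 = (123/79 + 99/(-1)) - 15 = (123/79 + 99*(-1)) - 15 = (123/79 - 99) - 15 = -7698/79 - 15 = -8883/79 ≈ -112.44)
-343 + J = -343 - 8883/79 = -35980/79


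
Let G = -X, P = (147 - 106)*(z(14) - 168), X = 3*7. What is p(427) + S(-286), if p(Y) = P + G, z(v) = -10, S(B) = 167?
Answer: -7152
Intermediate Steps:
X = 21
P = -7298 (P = (147 - 106)*(-10 - 168) = 41*(-178) = -7298)
G = -21 (G = -1*21 = -21)
p(Y) = -7319 (p(Y) = -7298 - 21 = -7319)
p(427) + S(-286) = -7319 + 167 = -7152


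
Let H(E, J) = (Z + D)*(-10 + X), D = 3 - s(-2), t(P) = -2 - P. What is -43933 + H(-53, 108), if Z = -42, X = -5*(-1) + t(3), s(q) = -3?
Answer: -43573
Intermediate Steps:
D = 6 (D = 3 - 1*(-3) = 3 + 3 = 6)
X = 0 (X = -5*(-1) + (-2 - 1*3) = 5 + (-2 - 3) = 5 - 5 = 0)
H(E, J) = 360 (H(E, J) = (-42 + 6)*(-10 + 0) = -36*(-10) = 360)
-43933 + H(-53, 108) = -43933 + 360 = -43573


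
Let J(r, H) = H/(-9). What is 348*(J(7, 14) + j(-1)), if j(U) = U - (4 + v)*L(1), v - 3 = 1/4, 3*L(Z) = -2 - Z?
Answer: 4901/3 ≈ 1633.7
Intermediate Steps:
L(Z) = -2/3 - Z/3 (L(Z) = (-2 - Z)/3 = -2/3 - Z/3)
v = 13/4 (v = 3 + 1/4 = 13/4 ≈ 3.2500)
J(r, H) = -H/9 (J(r, H) = H*(-1/9) = -H/9)
j(U) = 29/4 + U (j(U) = U - (4 + 13/4)*(-2/3 - 1/3*1) = U - 29*(-2/3 - 1/3)/4 = U - 29*(-1)/4 = U - 1*(-29/4) = U + 29/4 = 29/4 + U)
348*(J(7, 14) + j(-1)) = 348*(-1/9*14 + (29/4 - 1)) = 348*(-14/9 + 25/4) = 348*(169/36) = 4901/3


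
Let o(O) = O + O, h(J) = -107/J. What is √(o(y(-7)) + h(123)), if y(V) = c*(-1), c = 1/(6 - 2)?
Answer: I*√82902/246 ≈ 1.1704*I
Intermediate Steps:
c = ¼ (c = 1/4 = ¼ ≈ 0.25000)
y(V) = -¼ (y(V) = (¼)*(-1) = -¼)
o(O) = 2*O
√(o(y(-7)) + h(123)) = √(2*(-¼) - 107/123) = √(-½ - 107*1/123) = √(-½ - 107/123) = √(-337/246) = I*√82902/246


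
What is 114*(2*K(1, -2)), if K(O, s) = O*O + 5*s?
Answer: -2052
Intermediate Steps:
K(O, s) = O² + 5*s
114*(2*K(1, -2)) = 114*(2*(1² + 5*(-2))) = 114*(2*(1 - 10)) = 114*(2*(-9)) = 114*(-18) = -2052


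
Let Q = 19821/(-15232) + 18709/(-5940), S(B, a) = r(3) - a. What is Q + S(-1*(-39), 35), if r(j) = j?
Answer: -824502697/22619520 ≈ -36.451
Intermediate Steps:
S(B, a) = 3 - a
Q = -100678057/22619520 (Q = 19821*(-1/15232) + 18709*(-1/5940) = -19821/15232 - 18709/5940 = -100678057/22619520 ≈ -4.4509)
Q + S(-1*(-39), 35) = -100678057/22619520 + (3 - 1*35) = -100678057/22619520 + (3 - 35) = -100678057/22619520 - 32 = -824502697/22619520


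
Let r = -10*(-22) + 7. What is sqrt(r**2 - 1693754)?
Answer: 5*I*sqrt(65689) ≈ 1281.5*I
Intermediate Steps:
r = 227 (r = 220 + 7 = 227)
sqrt(r**2 - 1693754) = sqrt(227**2 - 1693754) = sqrt(51529 - 1693754) = sqrt(-1642225) = 5*I*sqrt(65689)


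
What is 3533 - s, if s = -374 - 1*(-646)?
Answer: 3261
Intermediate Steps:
s = 272 (s = -374 + 646 = 272)
3533 - s = 3533 - 1*272 = 3533 - 272 = 3261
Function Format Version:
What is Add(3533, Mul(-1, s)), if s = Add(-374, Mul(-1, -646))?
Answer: 3261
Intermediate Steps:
s = 272 (s = Add(-374, 646) = 272)
Add(3533, Mul(-1, s)) = Add(3533, Mul(-1, 272)) = Add(3533, -272) = 3261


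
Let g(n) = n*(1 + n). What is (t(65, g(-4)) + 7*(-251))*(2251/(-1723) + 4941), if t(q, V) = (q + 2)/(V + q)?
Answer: -1150886882424/132671 ≈ -8.6747e+6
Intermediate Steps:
t(q, V) = (2 + q)/(V + q)
(t(65, g(-4)) + 7*(-251))*(2251/(-1723) + 4941) = ((2 + 65)/(-4*(1 - 4) + 65) + 7*(-251))*(2251/(-1723) + 4941) = (67/(-4*(-3) + 65) - 1757)*(2251*(-1/1723) + 4941) = (67/(12 + 65) - 1757)*(-2251/1723 + 4941) = (67/77 - 1757)*(8511092/1723) = -135222/77*8511092/1723 = -1150886882424/132671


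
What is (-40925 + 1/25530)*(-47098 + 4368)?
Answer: 4464495558977/2553 ≈ 1.7487e+9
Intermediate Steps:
(-40925 + 1/25530)*(-47098 + 4368) = (-40925 + 1/25530)*(-42730) = -1044815249/25530*(-42730) = 4464495558977/2553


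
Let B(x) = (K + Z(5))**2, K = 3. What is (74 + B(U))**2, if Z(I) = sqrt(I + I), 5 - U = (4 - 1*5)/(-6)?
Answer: 9009 + 1116*sqrt(10) ≈ 12538.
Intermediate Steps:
U = 29/6 (U = 5 - (4 - 1*5)/(-6) = 5 - (4 - 5)*(-1)/6 = 5 - (-1)*(-1)/6 = 5 - 1*1/6 = 5 - 1/6 = 29/6 ≈ 4.8333)
Z(I) = sqrt(2)*sqrt(I) (Z(I) = sqrt(2*I) = sqrt(2)*sqrt(I))
B(x) = (3 + sqrt(10))**2 (B(x) = (3 + sqrt(2)*sqrt(5))**2 = (3 + sqrt(10))**2)
(74 + B(U))**2 = (74 + (3 + sqrt(10))**2)**2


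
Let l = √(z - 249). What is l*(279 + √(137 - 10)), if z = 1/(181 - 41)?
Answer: I*√1220065*(279 + √127)/70 ≈ 4580.3*I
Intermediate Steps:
z = 1/140 ≈ 0.0071429
l = I*√1220065/70 (l = √(1/140 - 249) = √(-34859/140) = I*√1220065/70 ≈ 15.78*I)
l*(279 + √(137 - 10)) = (I*√1220065/70)*(279 + √(137 - 10)) = (I*√1220065/70)*(279 + √127) = I*√1220065*(279 + √127)/70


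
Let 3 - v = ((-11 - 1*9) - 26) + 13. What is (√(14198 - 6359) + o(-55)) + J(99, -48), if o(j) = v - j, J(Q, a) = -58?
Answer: 33 + 3*√871 ≈ 121.54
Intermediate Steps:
v = 36 (v = 3 - (((-11 - 1*9) - 26) + 13) = 3 - (((-11 - 9) - 26) + 13) = 3 - ((-20 - 26) + 13) = 3 - (-46 + 13) = 3 - 1*(-33) = 3 + 33 = 36)
o(j) = 36 - j
(√(14198 - 6359) + o(-55)) + J(99, -48) = (√(14198 - 6359) + (36 - 1*(-55))) - 58 = (√7839 + (36 + 55)) - 58 = (3*√871 + 91) - 58 = (91 + 3*√871) - 58 = 33 + 3*√871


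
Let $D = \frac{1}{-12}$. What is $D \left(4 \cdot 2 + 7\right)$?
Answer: $- \frac{5}{4} \approx -1.25$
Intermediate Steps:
$D = - \frac{1}{12} \approx -0.083333$
$D \left(4 \cdot 2 + 7\right) = - \frac{4 \cdot 2 + 7}{12} = - \frac{8 + 7}{12} = \left(- \frac{1}{12}\right) 15 = - \frac{5}{4}$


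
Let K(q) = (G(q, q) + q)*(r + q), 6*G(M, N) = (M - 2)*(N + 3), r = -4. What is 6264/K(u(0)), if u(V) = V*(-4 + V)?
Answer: 1566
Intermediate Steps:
G(M, N) = (-2 + M)*(3 + N)/6 (G(M, N) = ((M - 2)*(N + 3))/6 = ((-2 + M)*(3 + N))/6 = (-2 + M)*(3 + N)/6)
K(q) = (-4 + q)*(-1 + q²/6 + 7*q/6) (K(q) = ((-1 + q/2 - q/3 + q*q/6) + q)*(-4 + q) = ((-1 + q/2 - q/3 + q²/6) + q)*(-4 + q) = ((-1 + q/6 + q²/6) + q)*(-4 + q) = (-1 + q²/6 + 7*q/6)*(-4 + q) = (-4 + q)*(-1 + q²/6 + 7*q/6))
6264/K(u(0)) = 6264/(4 + (0*(-4 + 0))²/2 - 0*(-4 + 0) + (0*(-4 + 0))³/6) = 6264/(4 + (0*(-4))²/2 - 0*(-4) + (0*(-4))³/6) = 6264/(4 + (½)*0² - 17/3*0 + (⅙)*0³) = 6264/(4 + (½)*0 + 0 + (⅙)*0) = 6264/(4 + 0 + 0 + 0) = 6264/4 = 6264*(¼) = 1566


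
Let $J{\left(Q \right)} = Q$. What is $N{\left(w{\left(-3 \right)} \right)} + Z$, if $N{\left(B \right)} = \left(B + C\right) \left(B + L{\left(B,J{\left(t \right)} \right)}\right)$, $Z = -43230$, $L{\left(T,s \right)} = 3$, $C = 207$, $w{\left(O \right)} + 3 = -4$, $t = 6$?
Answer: $-44030$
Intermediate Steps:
$w{\left(O \right)} = -7$ ($w{\left(O \right)} = -3 - 4 = -7$)
$N{\left(B \right)} = \left(3 + B\right) \left(207 + B\right)$ ($N{\left(B \right)} = \left(B + 207\right) \left(B + 3\right) = \left(207 + B\right) \left(3 + B\right) = \left(3 + B\right) \left(207 + B\right)$)
$N{\left(w{\left(-3 \right)} \right)} + Z = \left(621 + \left(-7\right)^{2} + 210 \left(-7\right)\right) - 43230 = \left(621 + 49 - 1470\right) - 43230 = -800 - 43230 = -44030$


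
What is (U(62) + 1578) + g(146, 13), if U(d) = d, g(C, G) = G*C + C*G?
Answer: 5436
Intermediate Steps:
g(C, G) = 2*C*G (g(C, G) = C*G + C*G = 2*C*G)
(U(62) + 1578) + g(146, 13) = (62 + 1578) + 2*146*13 = 1640 + 3796 = 5436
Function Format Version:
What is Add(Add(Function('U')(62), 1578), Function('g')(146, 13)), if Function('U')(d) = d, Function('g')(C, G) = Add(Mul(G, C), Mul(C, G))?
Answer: 5436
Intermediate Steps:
Function('g')(C, G) = Mul(2, C, G) (Function('g')(C, G) = Add(Mul(C, G), Mul(C, G)) = Mul(2, C, G))
Add(Add(Function('U')(62), 1578), Function('g')(146, 13)) = Add(Add(62, 1578), Mul(2, 146, 13)) = Add(1640, 3796) = 5436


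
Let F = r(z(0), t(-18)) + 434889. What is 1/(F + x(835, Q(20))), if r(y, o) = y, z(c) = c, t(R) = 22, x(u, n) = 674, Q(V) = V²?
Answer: 1/435563 ≈ 2.2959e-6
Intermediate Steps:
F = 434889 (F = 0 + 434889 = 434889)
1/(F + x(835, Q(20))) = 1/(434889 + 674) = 1/435563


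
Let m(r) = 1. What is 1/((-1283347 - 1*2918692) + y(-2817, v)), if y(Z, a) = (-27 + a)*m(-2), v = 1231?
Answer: -1/4200835 ≈ -2.3805e-7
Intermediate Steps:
y(Z, a) = -27 + a (y(Z, a) = (-27 + a)*1 = -27 + a)
1/((-1283347 - 1*2918692) + y(-2817, v)) = 1/((-1283347 - 1*2918692) + (-27 + 1231)) = 1/((-1283347 - 2918692) + 1204) = 1/(-4202039 + 1204) = 1/(-4200835) = -1/4200835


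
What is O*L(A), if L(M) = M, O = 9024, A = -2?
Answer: -18048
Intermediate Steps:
O*L(A) = 9024*(-2) = -18048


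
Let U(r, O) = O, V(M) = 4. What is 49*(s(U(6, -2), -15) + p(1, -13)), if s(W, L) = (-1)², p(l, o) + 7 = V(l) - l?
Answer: -147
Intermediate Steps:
p(l, o) = -3 - l (p(l, o) = -7 + (4 - l) = -3 - l)
s(W, L) = 1
49*(s(U(6, -2), -15) + p(1, -13)) = 49*(1 + (-3 - 1*1)) = 49*(1 + (-3 - 1)) = 49*(1 - 4) = 49*(-3) = -147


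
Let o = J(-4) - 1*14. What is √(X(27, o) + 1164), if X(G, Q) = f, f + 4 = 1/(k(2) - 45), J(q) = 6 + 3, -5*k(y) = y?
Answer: √59772505/227 ≈ 34.058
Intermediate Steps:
k(y) = -y/5
J(q) = 9
o = -5 (o = 9 - 1*14 = 9 - 14 = -5)
f = -913/227 (f = -4 + 1/(-⅕*2 - 45) = -4 + 1/(-⅖ - 45) = -4 + 1/(-227/5) = -4 - 5/227 = -913/227 ≈ -4.0220)
X(G, Q) = -913/227
√(X(27, o) + 1164) = √(-913/227 + 1164) = √(263315/227) = √59772505/227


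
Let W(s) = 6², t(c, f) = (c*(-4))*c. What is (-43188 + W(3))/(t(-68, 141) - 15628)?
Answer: 10788/8531 ≈ 1.2646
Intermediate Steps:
t(c, f) = -4*c² (t(c, f) = (-4*c)*c = -4*c²)
W(s) = 36
(-43188 + W(3))/(t(-68, 141) - 15628) = (-43188 + 36)/(-4*(-68)² - 15628) = -43152/(-4*4624 - 15628) = -43152/(-18496 - 15628) = -43152/(-34124) = -43152*(-1/34124) = 10788/8531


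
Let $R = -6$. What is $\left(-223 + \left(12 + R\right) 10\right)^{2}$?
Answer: $26569$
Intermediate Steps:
$\left(-223 + \left(12 + R\right) 10\right)^{2} = \left(-223 + \left(12 - 6\right) 10\right)^{2} = \left(-223 + 6 \cdot 10\right)^{2} = \left(-223 + 60\right)^{2} = \left(-163\right)^{2} = 26569$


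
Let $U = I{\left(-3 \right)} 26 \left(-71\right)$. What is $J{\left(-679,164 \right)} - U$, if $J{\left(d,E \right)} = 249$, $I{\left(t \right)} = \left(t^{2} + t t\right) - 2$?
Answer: $29785$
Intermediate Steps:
$I{\left(t \right)} = -2 + 2 t^{2}$ ($I{\left(t \right)} = \left(t^{2} + t^{2}\right) - 2 = 2 t^{2} - 2 = -2 + 2 t^{2}$)
$U = -29536$ ($U = \left(-2 + 2 \left(-3\right)^{2}\right) 26 \left(-71\right) = \left(-2 + 2 \cdot 9\right) 26 \left(-71\right) = \left(-2 + 18\right) 26 \left(-71\right) = 16 \cdot 26 \left(-71\right) = 416 \left(-71\right) = -29536$)
$J{\left(-679,164 \right)} - U = 249 - -29536 = 249 + 29536 = 29785$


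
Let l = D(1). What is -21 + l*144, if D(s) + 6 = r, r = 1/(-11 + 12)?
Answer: -741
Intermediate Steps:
r = 1 (r = 1/1 = 1)
D(s) = -5 (D(s) = -6 + 1 = -5)
l = -5
-21 + l*144 = -21 - 5*144 = -21 - 720 = -741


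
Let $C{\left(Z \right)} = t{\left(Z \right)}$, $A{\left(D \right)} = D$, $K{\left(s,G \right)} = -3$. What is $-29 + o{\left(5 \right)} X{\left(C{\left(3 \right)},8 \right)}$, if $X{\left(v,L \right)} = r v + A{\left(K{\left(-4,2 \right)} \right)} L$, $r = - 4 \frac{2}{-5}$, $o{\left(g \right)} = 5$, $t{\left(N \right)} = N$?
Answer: $-125$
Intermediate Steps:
$C{\left(Z \right)} = Z$
$r = \frac{8}{5}$ ($r = - 4 \cdot 2 \left(- \frac{1}{5}\right) = \left(-4\right) \left(- \frac{2}{5}\right) = \frac{8}{5} \approx 1.6$)
$X{\left(v,L \right)} = - 3 L + \frac{8 v}{5}$ ($X{\left(v,L \right)} = \frac{8 v}{5} - 3 L = - 3 L + \frac{8 v}{5}$)
$-29 + o{\left(5 \right)} X{\left(C{\left(3 \right)},8 \right)} = -29 + 5 \left(\left(-3\right) 8 + \frac{8}{5} \cdot 3\right) = -29 + 5 \left(-24 + \frac{24}{5}\right) = -29 + 5 \left(- \frac{96}{5}\right) = -29 - 96 = -125$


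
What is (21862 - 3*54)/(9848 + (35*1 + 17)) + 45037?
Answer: 4458880/99 ≈ 45039.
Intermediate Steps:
(21862 - 3*54)/(9848 + (35*1 + 17)) + 45037 = (21862 - 162)/(9848 + (35 + 17)) + 45037 = 21700/(9848 + 52) + 45037 = 21700/9900 + 45037 = 21700*(1/9900) + 45037 = 217/99 + 45037 = 4458880/99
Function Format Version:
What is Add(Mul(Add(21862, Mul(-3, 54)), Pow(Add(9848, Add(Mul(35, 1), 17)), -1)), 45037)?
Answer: Rational(4458880, 99) ≈ 45039.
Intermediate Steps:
Add(Mul(Add(21862, Mul(-3, 54)), Pow(Add(9848, Add(Mul(35, 1), 17)), -1)), 45037) = Add(Mul(Add(21862, -162), Pow(Add(9848, Add(35, 17)), -1)), 45037) = Add(Mul(21700, Pow(Add(9848, 52), -1)), 45037) = Add(Mul(21700, Pow(9900, -1)), 45037) = Add(Mul(21700, Rational(1, 9900)), 45037) = Add(Rational(217, 99), 45037) = Rational(4458880, 99)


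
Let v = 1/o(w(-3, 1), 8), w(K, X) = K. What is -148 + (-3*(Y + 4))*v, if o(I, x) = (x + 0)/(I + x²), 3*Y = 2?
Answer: -1019/4 ≈ -254.75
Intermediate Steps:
Y = ⅔ (Y = (⅓)*2 = ⅔ ≈ 0.66667)
o(I, x) = x/(I + x²)
v = 61/8 (v = 1/(8/(-3 + 8²)) = 1/(8/(-3 + 64)) = 1/(8/61) = 61/8 ≈ 7.6250)
-148 + (-3*(Y + 4))*v = -148 - 3*(⅔ + 4)*(61/8) = -148 - 3*14/3*(61/8) = -148 - 14*61/8 = -148 - 427/4 = -1019/4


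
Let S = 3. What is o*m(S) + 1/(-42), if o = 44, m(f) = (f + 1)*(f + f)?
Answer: 44351/42 ≈ 1056.0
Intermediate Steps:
m(f) = 2*f*(1 + f) (m(f) = (1 + f)*(2*f) = 2*f*(1 + f))
o*m(S) + 1/(-42) = 44*(2*3*(1 + 3)) + 1/(-42) = 44*(2*3*4) - 1/42 = 44*24 - 1/42 = 1056 - 1/42 = 44351/42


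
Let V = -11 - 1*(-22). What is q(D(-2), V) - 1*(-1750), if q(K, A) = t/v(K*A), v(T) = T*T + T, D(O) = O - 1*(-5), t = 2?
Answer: 981751/561 ≈ 1750.0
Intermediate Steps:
V = 11 (V = -11 + 22 = 11)
D(O) = 5 + O (D(O) = O + 5 = 5 + O)
v(T) = T + T² (v(T) = T² + T = T + T²)
q(K, A) = 2/(A*K*(1 + A*K)) (q(K, A) = 2/(((K*A)*(1 + K*A))) = 2/(((A*K)*(1 + A*K))) = 2/((A*K*(1 + A*K))) = 2*(1/(A*K*(1 + A*K))) = 2/(A*K*(1 + A*K)))
q(D(-2), V) - 1*(-1750) = 2/(11*(5 - 2)*(1 + 11*(5 - 2))) - 1*(-1750) = 2*(1/11)/(3*(1 + 11*3)) + 1750 = 2*(1/11)*(⅓)/(1 + 33) + 1750 = 2*(1/11)*(⅓)/34 + 1750 = 2*(1/11)*(⅓)*(1/34) + 1750 = 1/561 + 1750 = 981751/561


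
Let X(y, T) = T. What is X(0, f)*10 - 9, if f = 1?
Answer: 1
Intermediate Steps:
X(0, f)*10 - 9 = 1*10 - 9 = 10 - 9 = 1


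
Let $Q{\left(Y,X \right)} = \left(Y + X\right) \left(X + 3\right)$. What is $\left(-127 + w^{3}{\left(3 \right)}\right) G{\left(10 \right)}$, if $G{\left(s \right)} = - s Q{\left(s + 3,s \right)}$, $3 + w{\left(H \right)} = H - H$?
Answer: $460460$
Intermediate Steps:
$w{\left(H \right)} = -3$ ($w{\left(H \right)} = -3 + \left(H - H\right) = -3 + 0 = -3$)
$Q{\left(Y,X \right)} = \left(3 + X\right) \left(X + Y\right)$ ($Q{\left(Y,X \right)} = \left(X + Y\right) \left(3 + X\right) = \left(3 + X\right) \left(X + Y\right)$)
$G{\left(s \right)} = - s \left(9 + s^{2} + 6 s + s \left(3 + s\right)\right)$ ($G{\left(s \right)} = - s \left(s^{2} + 3 s + 3 \left(s + 3\right) + s \left(s + 3\right)\right) = - s \left(s^{2} + 3 s + 3 \left(3 + s\right) + s \left(3 + s\right)\right) = - s \left(s^{2} + 3 s + \left(9 + 3 s\right) + s \left(3 + s\right)\right) = - s \left(9 + s^{2} + 6 s + s \left(3 + s\right)\right)$)
$\left(-127 + w^{3}{\left(3 \right)}\right) G{\left(10 \right)} = \left(-127 + \left(-3\right)^{3}\right) 10 \left(-9 - 90 - 2 \cdot 10^{2}\right) = \left(-127 - 27\right) 10 \left(-9 - 90 - 200\right) = - 154 \cdot 10 \left(-9 - 90 - 200\right) = - 154 \cdot 10 \left(-299\right) = \left(-154\right) \left(-2990\right) = 460460$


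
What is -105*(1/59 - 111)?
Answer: 687540/59 ≈ 11653.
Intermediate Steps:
-105*(1/59 - 111) = -105*(-6548/59) = 687540/59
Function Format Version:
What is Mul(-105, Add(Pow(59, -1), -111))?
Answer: Rational(687540, 59) ≈ 11653.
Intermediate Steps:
Mul(-105, Add(Pow(59, -1), -111)) = Mul(-105, Add(Rational(1, 59), -111)) = Mul(-105, Rational(-6548, 59)) = Rational(687540, 59)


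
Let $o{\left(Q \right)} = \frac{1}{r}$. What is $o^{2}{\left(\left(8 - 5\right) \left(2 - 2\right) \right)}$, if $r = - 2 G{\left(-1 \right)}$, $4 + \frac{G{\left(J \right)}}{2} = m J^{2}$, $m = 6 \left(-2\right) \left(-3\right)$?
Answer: $\frac{1}{16384} \approx 6.1035 \cdot 10^{-5}$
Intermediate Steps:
$m = 36$ ($m = \left(-12\right) \left(-3\right) = 36$)
$G{\left(J \right)} = -8 + 72 J^{2}$ ($G{\left(J \right)} = -8 + 2 \cdot 36 J^{2} = -8 + 72 J^{2}$)
$r = -128$ ($r = - 2 \left(-8 + 72 \left(-1\right)^{2}\right) = - 2 \left(-8 + 72 \cdot 1\right) = - 2 \left(-8 + 72\right) = \left(-2\right) 64 = -128$)
$o{\left(Q \right)} = - \frac{1}{128}$ ($o{\left(Q \right)} = \frac{1}{-128} = - \frac{1}{128}$)
$o^{2}{\left(\left(8 - 5\right) \left(2 - 2\right) \right)} = \left(- \frac{1}{128}\right)^{2} = \frac{1}{16384}$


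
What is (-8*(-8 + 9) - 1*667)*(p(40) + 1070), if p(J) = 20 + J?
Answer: -762750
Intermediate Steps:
(-8*(-8 + 9) - 1*667)*(p(40) + 1070) = (-8*(-8 + 9) - 1*667)*((20 + 40) + 1070) = (-8*1 - 667)*(60 + 1070) = (-8 - 667)*1130 = -675*1130 = -762750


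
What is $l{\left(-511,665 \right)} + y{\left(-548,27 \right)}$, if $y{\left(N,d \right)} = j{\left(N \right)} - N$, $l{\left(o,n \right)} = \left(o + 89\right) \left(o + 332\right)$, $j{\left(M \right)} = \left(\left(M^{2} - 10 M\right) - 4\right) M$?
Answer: $-167491354$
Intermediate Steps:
$j{\left(M \right)} = M \left(-4 + M^{2} - 10 M\right)$ ($j{\left(M \right)} = \left(-4 + M^{2} - 10 M\right) M = M \left(-4 + M^{2} - 10 M\right)$)
$l{\left(o,n \right)} = \left(89 + o\right) \left(332 + o\right)$
$y{\left(N,d \right)} = - N + N \left(-4 + N^{2} - 10 N\right)$ ($y{\left(N,d \right)} = N \left(-4 + N^{2} - 10 N\right) - N = - N + N \left(-4 + N^{2} - 10 N\right)$)
$l{\left(-511,665 \right)} + y{\left(-548,27 \right)} = \left(29548 + \left(-511\right)^{2} + 421 \left(-511\right)\right) - 548 \left(-5 + \left(-548\right)^{2} - -5480\right) = \left(29548 + 261121 - 215131\right) - 548 \left(-5 + 300304 + 5480\right) = 75538 - 167566892 = -167491354$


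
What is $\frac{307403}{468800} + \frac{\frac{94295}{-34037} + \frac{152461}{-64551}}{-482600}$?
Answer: $\frac{1629771488984363981}{2485416482736772800} \approx 0.65573$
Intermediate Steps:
$\frac{307403}{468800} + \frac{\frac{94295}{-34037} + \frac{152461}{-64551}}{-482600} = 307403 \cdot \frac{1}{468800} + \left(94295 \left(- \frac{1}{34037}\right) + 152461 \left(- \frac{1}{64551}\right)\right) \left(- \frac{1}{482600}\right) = \frac{307403}{468800} + \left(- \frac{94295}{34037} - \frac{152461}{64551}\right) \left(- \frac{1}{482600}\right) = \frac{307403}{468800} - - \frac{5638075801}{530165631983100} = \frac{307403}{468800} + \frac{5638075801}{530165631983100} = \frac{1629771488984363981}{2485416482736772800}$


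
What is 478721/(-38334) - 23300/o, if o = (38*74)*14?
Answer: -1233716908/94320807 ≈ -13.080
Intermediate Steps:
o = 39368 (o = 2812*14 = 39368)
478721/(-38334) - 23300/o = 478721/(-38334) - 23300/39368 = 478721*(-1/38334) - 23300*1/39368 = -478721/38334 - 5825/9842 = -1233716908/94320807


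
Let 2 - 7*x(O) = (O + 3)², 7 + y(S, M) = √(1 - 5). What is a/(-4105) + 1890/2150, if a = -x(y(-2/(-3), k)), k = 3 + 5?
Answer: 1085753/1235605 + 16*I/28735 ≈ 0.87872 + 0.00055681*I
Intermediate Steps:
k = 8
y(S, M) = -7 + 2*I (y(S, M) = -7 + √(1 - 5) = -7 + √(-4) = -7 + 2*I)
x(O) = 2/7 - (3 + O)²/7 (x(O) = 2/7 - (O + 3)²/7 = 2/7 - (3 + O)²/7)
a = -2/7 + (-4 + 2*I)²/7 (a = -(2/7 - (3 + (-7 + 2*I))²/7) = -(2/7 - (-4 + 2*I)²/7) = -2/7 + (-4 + 2*I)²/7 ≈ 1.4286 - 2.2857*I)
a/(-4105) + 1890/2150 = (10/7 - 16*I/7)/(-4105) + 1890/2150 = (10/7 - 16*I/7)*(-1/4105) + 1890*(1/2150) = (-2/5747 + 16*I/28735) + 189/215 = 1085753/1235605 + 16*I/28735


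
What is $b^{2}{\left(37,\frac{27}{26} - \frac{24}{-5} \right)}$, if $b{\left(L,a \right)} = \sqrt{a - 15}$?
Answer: $- \frac{1191}{130} \approx -9.1615$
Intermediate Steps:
$b{\left(L,a \right)} = \sqrt{-15 + a}$
$b^{2}{\left(37,\frac{27}{26} - \frac{24}{-5} \right)} = \left(\sqrt{-15 + \left(\frac{27}{26} - \frac{24}{-5}\right)}\right)^{2} = \left(\sqrt{-15 + \left(27 \cdot \frac{1}{26} - - \frac{24}{5}\right)}\right)^{2} = \left(\sqrt{-15 + \left(\frac{27}{26} + \frac{24}{5}\right)}\right)^{2} = \left(\sqrt{-15 + \frac{759}{130}}\right)^{2} = \left(\sqrt{- \frac{1191}{130}}\right)^{2} = \left(\frac{i \sqrt{154830}}{130}\right)^{2} = - \frac{1191}{130}$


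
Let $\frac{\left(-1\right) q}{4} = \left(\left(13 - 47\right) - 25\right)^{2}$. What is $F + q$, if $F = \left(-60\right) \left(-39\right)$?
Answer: $-11584$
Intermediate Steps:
$q = -13924$ ($q = - 4 \left(\left(13 - 47\right) - 25\right)^{2} = - 4 \left(-34 - 25\right)^{2} = - 4 \left(-59\right)^{2} = \left(-4\right) 3481 = -13924$)
$F = 2340$
$F + q = 2340 - 13924 = -11584$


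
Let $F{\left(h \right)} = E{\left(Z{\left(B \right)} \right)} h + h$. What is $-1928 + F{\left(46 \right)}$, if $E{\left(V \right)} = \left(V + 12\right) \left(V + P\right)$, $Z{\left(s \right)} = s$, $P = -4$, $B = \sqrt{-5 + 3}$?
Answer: $-4182 + 368 i \sqrt{2} \approx -4182.0 + 520.43 i$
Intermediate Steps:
$B = i \sqrt{2}$ ($B = \sqrt{-2} = i \sqrt{2} \approx 1.4142 i$)
$E{\left(V \right)} = \left(-4 + V\right) \left(12 + V\right)$ ($E{\left(V \right)} = \left(V + 12\right) \left(V - 4\right) = \left(12 + V\right) \left(-4 + V\right) = \left(-4 + V\right) \left(12 + V\right)$)
$F{\left(h \right)} = h + h \left(-50 + 8 i \sqrt{2}\right)$ ($F{\left(h \right)} = \left(-48 + \left(i \sqrt{2}\right)^{2} + 8 i \sqrt{2}\right) h + h = \left(-48 - 2 + 8 i \sqrt{2}\right) h + h = \left(-50 + 8 i \sqrt{2}\right) h + h = h \left(-50 + 8 i \sqrt{2}\right) + h = h + h \left(-50 + 8 i \sqrt{2}\right)$)
$-1928 + F{\left(46 \right)} = -1928 + 46 \left(-49 + 8 i \sqrt{2}\right) = -1928 - \left(2254 - 368 i \sqrt{2}\right) = -4182 + 368 i \sqrt{2}$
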